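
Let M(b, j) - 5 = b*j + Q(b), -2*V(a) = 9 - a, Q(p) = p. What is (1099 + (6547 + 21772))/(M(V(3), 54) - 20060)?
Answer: -4903/3370 ≈ -1.4549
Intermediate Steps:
V(a) = -9/2 + a/2 (V(a) = -(9 - a)/2 = -9/2 + a/2)
M(b, j) = 5 + b + b*j (M(b, j) = 5 + (b*j + b) = 5 + (b + b*j) = 5 + b + b*j)
(1099 + (6547 + 21772))/(M(V(3), 54) - 20060) = (1099 + (6547 + 21772))/((5 + (-9/2 + (½)*3) + (-9/2 + (½)*3)*54) - 20060) = (1099 + 28319)/((5 + (-9/2 + 3/2) + (-9/2 + 3/2)*54) - 20060) = 29418/((5 - 3 - 3*54) - 20060) = 29418/((5 - 3 - 162) - 20060) = 29418/(-160 - 20060) = 29418/(-20220) = 29418*(-1/20220) = -4903/3370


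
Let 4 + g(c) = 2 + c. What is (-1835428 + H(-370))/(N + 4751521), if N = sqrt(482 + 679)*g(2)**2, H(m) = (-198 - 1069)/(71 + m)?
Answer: -548791705/1420704779 ≈ -0.38628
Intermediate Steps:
g(c) = -2 + c (g(c) = -4 + (2 + c) = -2 + c)
H(m) = -1267/(71 + m)
N = 0 (N = sqrt(482 + 679)*(-2 + 2)**2 = sqrt(1161)*0**2 = (3*sqrt(129))*0 = 0)
(-1835428 + H(-370))/(N + 4751521) = (-1835428 - 1267/(71 - 370))/(0 + 4751521) = (-1835428 - 1267/(-299))/4751521 = (-1835428 - 1267*(-1/299))*(1/4751521) = (-1835428 + 1267/299)*(1/4751521) = -548791705/299*1/4751521 = -548791705/1420704779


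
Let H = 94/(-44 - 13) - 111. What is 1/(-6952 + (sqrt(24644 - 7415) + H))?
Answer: -22953045/162099232204 - 3249*sqrt(17229)/162099232204 ≈ -0.00014423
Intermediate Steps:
H = -6421/57 (H = 94/(-57) - 111 = -1/57*94 - 111 = -94/57 - 111 = -6421/57 ≈ -112.65)
1/(-6952 + (sqrt(24644 - 7415) + H)) = 1/(-6952 + (sqrt(24644 - 7415) - 6421/57)) = 1/(-6952 + (sqrt(17229) - 6421/57)) = 1/(-6952 + (-6421/57 + sqrt(17229))) = 1/(-402685/57 + sqrt(17229))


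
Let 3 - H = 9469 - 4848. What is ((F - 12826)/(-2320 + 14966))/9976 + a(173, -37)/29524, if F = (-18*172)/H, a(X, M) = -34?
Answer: -1347294542555/1075025486458792 ≈ -0.0012533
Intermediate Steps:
H = -4618 (H = 3 - (9469 - 4848) = 3 - 1*4621 = 3 - 4621 = -4618)
F = 1548/2309 (F = -18*172/(-4618) = -3096*(-1/4618) = 1548/2309 ≈ 0.67042)
((F - 12826)/(-2320 + 14966))/9976 + a(173, -37)/29524 = ((1548/2309 - 12826)/(-2320 + 14966))/9976 - 34/29524 = -29613686/2309/12646*(1/9976) - 34*1/29524 = -29613686/2309*1/12646*(1/9976) - 17/14762 = -14806843/14599807*1/9976 - 17/14762 = -14806843/145647674632 - 17/14762 = -1347294542555/1075025486458792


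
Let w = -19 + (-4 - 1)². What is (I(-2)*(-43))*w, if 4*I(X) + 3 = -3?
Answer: 387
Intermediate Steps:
I(X) = -3/2 (I(X) = -¾ + (¼)*(-3) = -¾ - ¾ = -3/2)
w = 6 (w = -19 + (-5)² = -19 + 25 = 6)
(I(-2)*(-43))*w = -3/2*(-43)*6 = (129/2)*6 = 387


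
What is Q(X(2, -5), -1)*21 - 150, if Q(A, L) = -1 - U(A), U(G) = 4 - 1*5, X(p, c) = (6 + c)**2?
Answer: -150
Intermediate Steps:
U(G) = -1 (U(G) = 4 - 5 = -1)
Q(A, L) = 0 (Q(A, L) = -1 - 1*(-1) = -1 + 1 = 0)
Q(X(2, -5), -1)*21 - 150 = 0*21 - 150 = 0 - 150 = -150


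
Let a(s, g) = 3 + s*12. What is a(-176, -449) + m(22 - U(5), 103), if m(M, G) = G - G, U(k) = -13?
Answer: -2109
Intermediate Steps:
a(s, g) = 3 + 12*s
m(M, G) = 0
a(-176, -449) + m(22 - U(5), 103) = (3 + 12*(-176)) + 0 = (3 - 2112) + 0 = -2109 + 0 = -2109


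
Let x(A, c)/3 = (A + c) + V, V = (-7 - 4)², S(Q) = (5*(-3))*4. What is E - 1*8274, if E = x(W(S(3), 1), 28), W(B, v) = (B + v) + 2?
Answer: -7998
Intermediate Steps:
S(Q) = -60 (S(Q) = -15*4 = -60)
V = 121 (V = (-11)² = 121)
W(B, v) = 2 + B + v
x(A, c) = 363 + 3*A + 3*c (x(A, c) = 3*((A + c) + 121) = 3*(121 + A + c) = 363 + 3*A + 3*c)
E = 276 (E = 363 + 3*(2 - 60 + 1) + 3*28 = 363 + 3*(-57) + 84 = 363 - 171 + 84 = 276)
E - 1*8274 = 276 - 1*8274 = 276 - 8274 = -7998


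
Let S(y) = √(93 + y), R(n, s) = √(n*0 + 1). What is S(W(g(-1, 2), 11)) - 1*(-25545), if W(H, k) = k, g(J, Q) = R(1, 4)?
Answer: 25545 + 2*√26 ≈ 25555.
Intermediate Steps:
R(n, s) = 1 (R(n, s) = √(0 + 1) = √1 = 1)
g(J, Q) = 1
S(W(g(-1, 2), 11)) - 1*(-25545) = √(93 + 11) - 1*(-25545) = √104 + 25545 = 2*√26 + 25545 = 25545 + 2*√26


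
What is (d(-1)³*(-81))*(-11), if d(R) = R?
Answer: -891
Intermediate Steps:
(d(-1)³*(-81))*(-11) = ((-1)³*(-81))*(-11) = -1*(-81)*(-11) = 81*(-11) = -891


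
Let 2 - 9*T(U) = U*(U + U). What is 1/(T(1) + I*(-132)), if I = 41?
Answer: -1/5412 ≈ -0.00018477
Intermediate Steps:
T(U) = 2/9 - 2*U²/9 (T(U) = 2/9 - U*(U + U)/9 = 2/9 - U*2*U/9 = 2/9 - 2*U²/9)
1/(T(1) + I*(-132)) = 1/((2/9 - 2/9*1²) + 41*(-132)) = 1/((2/9 - 2/9*1) - 5412) = 1/((2/9 - 2/9) - 5412) = 1/(0 - 5412) = 1/(-5412) = -1/5412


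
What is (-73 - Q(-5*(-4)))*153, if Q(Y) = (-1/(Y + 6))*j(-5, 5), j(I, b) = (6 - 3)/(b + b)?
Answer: -2903481/260 ≈ -11167.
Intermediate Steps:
j(I, b) = 3/(2*b) (j(I, b) = 3/((2*b)) = 3*(1/(2*b)) = 3/(2*b))
Q(Y) = -3/(10*(6 + Y)) (Q(Y) = (-1/(Y + 6))*((3/2)/5) = (-1/(6 + Y))*((3/2)*(⅕)) = -1/(6 + Y)*(3/10) = -3/(10*(6 + Y)))
(-73 - Q(-5*(-4)))*153 = (-73 - (-3)/(60 + 10*(-5*(-4))))*153 = (-73 - (-3)/(60 + 10*20))*153 = (-73 - (-3)/(60 + 200))*153 = (-73 - (-3)/260)*153 = (-73 - 1*(-3/260))*153 = (-73 + 3/260)*153 = -18977/260*153 = -2903481/260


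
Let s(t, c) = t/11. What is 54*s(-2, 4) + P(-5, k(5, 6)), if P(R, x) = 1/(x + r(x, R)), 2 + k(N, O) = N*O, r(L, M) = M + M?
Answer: -1933/198 ≈ -9.7626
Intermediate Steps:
r(L, M) = 2*M
s(t, c) = t/11 (s(t, c) = t*(1/11) = t/11)
k(N, O) = -2 + N*O
P(R, x) = 1/(x + 2*R)
54*s(-2, 4) + P(-5, k(5, 6)) = 54*((1/11)*(-2)) + 1/((-2 + 5*6) + 2*(-5)) = 54*(-2/11) + 1/((-2 + 30) - 10) = -108/11 + 1/(28 - 10) = -108/11 + 1/18 = -1933/198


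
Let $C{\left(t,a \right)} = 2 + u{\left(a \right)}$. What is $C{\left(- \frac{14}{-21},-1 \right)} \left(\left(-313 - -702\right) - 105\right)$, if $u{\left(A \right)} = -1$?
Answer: $284$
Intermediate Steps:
$C{\left(t,a \right)} = 1$ ($C{\left(t,a \right)} = 2 - 1 = 1$)
$C{\left(- \frac{14}{-21},-1 \right)} \left(\left(-313 - -702\right) - 105\right) = 1 \left(\left(-313 - -702\right) - 105\right) = 1 \left(\left(-313 + 702\right) - 105\right) = 1 \left(389 - 105\right) = 1 \cdot 284 = 284$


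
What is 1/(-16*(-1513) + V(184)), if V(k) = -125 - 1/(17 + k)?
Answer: 201/4840682 ≈ 4.1523e-5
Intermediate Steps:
1/(-16*(-1513) + V(184)) = 1/(-16*(-1513) + (-2126 - 125*184)/(17 + 184)) = 1/(24208 + (-2126 - 23000)/201) = 1/(24208 + (1/201)*(-25126)) = 1/(24208 - 25126/201) = 1/(4840682/201) = 201/4840682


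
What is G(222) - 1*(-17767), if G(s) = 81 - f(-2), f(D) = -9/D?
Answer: 35687/2 ≈ 17844.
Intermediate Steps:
G(s) = 153/2 (G(s) = 81 - (-9)/(-2) = 81 - (-9)*(-1)/2 = 81 - 1*9/2 = 81 - 9/2 = 153/2)
G(222) - 1*(-17767) = 153/2 - 1*(-17767) = 153/2 + 17767 = 35687/2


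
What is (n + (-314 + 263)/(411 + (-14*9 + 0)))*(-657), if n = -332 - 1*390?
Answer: 45074799/95 ≈ 4.7447e+5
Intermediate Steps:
n = -722 (n = -332 - 390 = -722)
(n + (-314 + 263)/(411 + (-14*9 + 0)))*(-657) = (-722 + (-314 + 263)/(411 + (-14*9 + 0)))*(-657) = (-722 - 51/(411 + (-126 + 0)))*(-657) = (-722 - 51/(411 - 126))*(-657) = (-722 - 51/285)*(-657) = (-722 - 51*1/285)*(-657) = (-722 - 17/95)*(-657) = -68607/95*(-657) = 45074799/95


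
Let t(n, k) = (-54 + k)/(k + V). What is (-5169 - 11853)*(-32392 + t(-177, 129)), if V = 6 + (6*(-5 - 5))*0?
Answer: 1654101502/3 ≈ 5.5137e+8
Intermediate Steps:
V = 6 (V = 6 + (6*(-10))*0 = 6 - 60*0 = 6 + 0 = 6)
t(n, k) = (-54 + k)/(6 + k) (t(n, k) = (-54 + k)/(k + 6) = (-54 + k)/(6 + k))
(-5169 - 11853)*(-32392 + t(-177, 129)) = (-5169 - 11853)*(-32392 + (-54 + 129)/(6 + 129)) = -17022*(-32392 + 75/135) = -17022*(-32392 + (1/135)*75) = -17022*(-32392 + 5/9) = -17022*(-291523/9) = 1654101502/3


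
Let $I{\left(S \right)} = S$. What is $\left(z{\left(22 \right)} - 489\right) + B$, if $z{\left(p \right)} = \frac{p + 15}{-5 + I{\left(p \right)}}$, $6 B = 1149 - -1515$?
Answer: $- \frac{728}{17} \approx -42.824$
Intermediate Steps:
$B = 444$ ($B = \frac{1149 - -1515}{6} = \frac{1149 + 1515}{6} = \frac{1}{6} \cdot 2664 = 444$)
$z{\left(p \right)} = \frac{15 + p}{-5 + p}$ ($z{\left(p \right)} = \frac{p + 15}{-5 + p} = \frac{15 + p}{-5 + p}$)
$\left(z{\left(22 \right)} - 489\right) + B = \left(\frac{15 + 22}{-5 + 22} - 489\right) + 444 = \left(\frac{1}{17} \cdot 37 - 489\right) + 444 = \left(\frac{37}{17} - 489\right) + 444 = - \frac{8276}{17} + 444 = - \frac{728}{17}$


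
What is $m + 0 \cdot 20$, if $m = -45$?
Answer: $-45$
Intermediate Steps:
$m + 0 \cdot 20 = -45 + 0 \cdot 20 = -45 + 0 = -45$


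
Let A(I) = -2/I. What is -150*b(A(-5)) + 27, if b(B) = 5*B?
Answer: -273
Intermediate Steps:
-150*b(A(-5)) + 27 = -750*(-2/(-5)) + 27 = -750*(-2*(-⅕)) + 27 = -750*2/5 + 27 = -150*2 + 27 = -300 + 27 = -273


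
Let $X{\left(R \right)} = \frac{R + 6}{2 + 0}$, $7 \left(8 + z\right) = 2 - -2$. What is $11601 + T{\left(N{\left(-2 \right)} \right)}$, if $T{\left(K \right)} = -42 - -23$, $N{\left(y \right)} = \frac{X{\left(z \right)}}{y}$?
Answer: $11582$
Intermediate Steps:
$z = - \frac{52}{7}$ ($z = -8 + \frac{2 - -2}{7} = -8 + \frac{2 + 2}{7} = -8 + \frac{1}{7} \cdot 4 = -8 + \frac{4}{7} = - \frac{52}{7} \approx -7.4286$)
$X{\left(R \right)} = 3 + \frac{R}{2}$ ($X{\left(R \right)} = \frac{6 + R}{2} = \left(6 + R\right) \frac{1}{2} = 3 + \frac{R}{2}$)
$N{\left(y \right)} = - \frac{5}{7 y}$ ($N{\left(y \right)} = \frac{3 + \frac{1}{2} \left(- \frac{52}{7}\right)}{y} = \frac{3 - \frac{26}{7}}{y} = - \frac{5}{7 y}$)
$T{\left(K \right)} = -19$ ($T{\left(K \right)} = -42 + 23 = -19$)
$11601 + T{\left(N{\left(-2 \right)} \right)} = 11601 - 19 = 11582$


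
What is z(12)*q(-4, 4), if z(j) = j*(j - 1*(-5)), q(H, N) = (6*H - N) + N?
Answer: -4896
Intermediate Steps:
q(H, N) = 6*H (q(H, N) = (-N + 6*H) + N = 6*H)
z(j) = j*(5 + j) (z(j) = j*(j + 5) = j*(5 + j))
z(12)*q(-4, 4) = (12*(5 + 12))*(6*(-4)) = (12*17)*(-24) = 204*(-24) = -4896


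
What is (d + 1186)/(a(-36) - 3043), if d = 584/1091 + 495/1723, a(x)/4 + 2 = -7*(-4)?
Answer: -2230980775/5524711627 ≈ -0.40382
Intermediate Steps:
a(x) = 104 (a(x) = -8 + 4*(-7*(-4)) = -8 + 4*28 = -8 + 112 = 104)
d = 1546277/1879793 (d = 584*(1/1091) + 495*(1/1723) = 584/1091 + 495/1723 = 1546277/1879793 ≈ 0.82258)
(d + 1186)/(a(-36) - 3043) = (1546277/1879793 + 1186)/(104 - 3043) = (2230980775/1879793)/(-2939) = (2230980775/1879793)*(-1/2939) = -2230980775/5524711627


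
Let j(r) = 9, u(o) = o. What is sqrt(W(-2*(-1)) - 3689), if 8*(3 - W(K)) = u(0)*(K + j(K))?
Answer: I*sqrt(3686) ≈ 60.712*I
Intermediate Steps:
W(K) = 3 (W(K) = 3 - 0*(K + 9) = 3 - 0*(9 + K) = 3 - 1/8*0 = 3 + 0 = 3)
sqrt(W(-2*(-1)) - 3689) = sqrt(3 - 3689) = sqrt(-3686) = I*sqrt(3686)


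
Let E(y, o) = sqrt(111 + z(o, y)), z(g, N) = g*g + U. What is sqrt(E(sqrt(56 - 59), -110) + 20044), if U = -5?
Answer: sqrt(20044 + sqrt(12206)) ≈ 141.97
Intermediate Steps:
z(g, N) = -5 + g**2 (z(g, N) = g*g - 5 = g**2 - 5 = -5 + g**2)
E(y, o) = sqrt(106 + o**2) (E(y, o) = sqrt(111 + (-5 + o**2)) = sqrt(106 + o**2))
sqrt(E(sqrt(56 - 59), -110) + 20044) = sqrt(sqrt(106 + (-110)**2) + 20044) = sqrt(sqrt(106 + 12100) + 20044) = sqrt(sqrt(12206) + 20044) = sqrt(20044 + sqrt(12206))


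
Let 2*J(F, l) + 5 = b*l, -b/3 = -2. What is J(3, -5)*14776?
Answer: -258580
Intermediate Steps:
b = 6 (b = -3*(-2) = 6)
J(F, l) = -5/2 + 3*l (J(F, l) = -5/2 + (6*l)/2 = -5/2 + 3*l)
J(3, -5)*14776 = (-5/2 + 3*(-5))*14776 = (-5/2 - 15)*14776 = -35/2*14776 = -258580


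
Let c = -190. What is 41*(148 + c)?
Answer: -1722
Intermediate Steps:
41*(148 + c) = 41*(148 - 190) = 41*(-42) = -1722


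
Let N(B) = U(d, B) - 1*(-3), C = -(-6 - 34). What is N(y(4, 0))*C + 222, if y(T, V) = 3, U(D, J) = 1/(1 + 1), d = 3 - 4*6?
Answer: 362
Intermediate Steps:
d = -21 (d = 3 - 24 = -21)
U(D, J) = 1/2
C = 40 (C = -1*(-40) = 40)
N(B) = 7/2 (N(B) = 1/2 - 1*(-3) = 1/2 + 3 = 7/2)
N(y(4, 0))*C + 222 = (7/2)*40 + 222 = 140 + 222 = 362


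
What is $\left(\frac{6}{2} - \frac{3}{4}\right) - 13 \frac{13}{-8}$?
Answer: $\frac{187}{8} \approx 23.375$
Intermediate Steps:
$\left(\frac{6}{2} - \frac{3}{4}\right) - 13 \frac{13}{-8} = \left(6 \cdot \frac{1}{2} - \frac{3}{4}\right) - 13 \cdot 13 \left(- \frac{1}{8}\right) = \left(3 - \frac{3}{4}\right) - - \frac{169}{8} = \frac{9}{4} + \frac{169}{8} = \frac{187}{8}$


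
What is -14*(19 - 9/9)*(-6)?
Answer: 1512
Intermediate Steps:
-14*(19 - 9/9)*(-6) = -14*(19 - 1*1)*(-6) = -14*(19 - 1)*(-6) = -14*18*(-6) = -252*(-6) = 1512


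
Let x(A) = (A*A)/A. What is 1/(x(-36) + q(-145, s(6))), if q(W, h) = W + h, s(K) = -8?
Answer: -1/189 ≈ -0.0052910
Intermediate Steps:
x(A) = A (x(A) = A²/A = A)
1/(x(-36) + q(-145, s(6))) = 1/(-36 + (-145 - 8)) = 1/(-36 - 153) = 1/(-189) = -1/189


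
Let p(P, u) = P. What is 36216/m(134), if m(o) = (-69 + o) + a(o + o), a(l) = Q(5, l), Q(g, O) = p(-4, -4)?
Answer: 36216/61 ≈ 593.71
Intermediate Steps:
Q(g, O) = -4
a(l) = -4
m(o) = -73 + o (m(o) = (-69 + o) - 4 = -73 + o)
36216/m(134) = 36216/(-73 + 134) = 36216/61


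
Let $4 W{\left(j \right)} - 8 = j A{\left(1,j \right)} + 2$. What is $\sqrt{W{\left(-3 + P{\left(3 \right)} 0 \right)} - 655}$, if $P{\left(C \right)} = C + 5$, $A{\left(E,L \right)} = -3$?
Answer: $\frac{51 i}{2} \approx 25.5 i$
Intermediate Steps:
$P{\left(C \right)} = 5 + C$
$W{\left(j \right)} = \frac{5}{2} - \frac{3 j}{4}$ ($W{\left(j \right)} = 2 + \frac{j \left(-3\right) + 2}{4} = 2 + \frac{- 3 j + 2}{4} = 2 + \frac{2 - 3 j}{4} = 2 - \left(- \frac{1}{2} + \frac{3 j}{4}\right) = \frac{5}{2} - \frac{3 j}{4}$)
$\sqrt{W{\left(-3 + P{\left(3 \right)} 0 \right)} - 655} = \sqrt{\left(\frac{5}{2} - \frac{3 \left(-3 + \left(5 + 3\right) 0\right)}{4}\right) - 655} = \sqrt{\left(\frac{5}{2} - \frac{3 \left(-3 + 8 \cdot 0\right)}{4}\right) - 655} = \sqrt{\left(\frac{5}{2} - \frac{3 \left(-3 + 0\right)}{4}\right) - 655} = \sqrt{\left(\frac{5}{2} - - \frac{9}{4}\right) - 655} = \sqrt{\left(\frac{5}{2} + \frac{9}{4}\right) - 655} = \sqrt{\frac{19}{4} - 655} = \sqrt{- \frac{2601}{4}} = \frac{51 i}{2}$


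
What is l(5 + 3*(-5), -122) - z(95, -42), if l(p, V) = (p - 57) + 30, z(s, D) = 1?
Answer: -38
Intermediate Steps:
l(p, V) = -27 + p (l(p, V) = (-57 + p) + 30 = -27 + p)
l(5 + 3*(-5), -122) - z(95, -42) = (-27 + (5 + 3*(-5))) - 1*1 = (-27 + (5 - 15)) - 1 = (-27 - 10) - 1 = -37 - 1 = -38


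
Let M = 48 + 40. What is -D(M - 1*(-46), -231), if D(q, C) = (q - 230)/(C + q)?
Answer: -96/97 ≈ -0.98969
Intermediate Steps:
M = 88
D(q, C) = (-230 + q)/(C + q)
-D(M - 1*(-46), -231) = -(-230 + (88 - 1*(-46)))/(-231 + (88 - 1*(-46))) = -(-230 + (88 + 46))/(-231 + (88 + 46)) = -(-230 + 134)/(-231 + 134) = -(-96)/(-97) = -(-1)*(-96)/97 = -1*96/97 = -96/97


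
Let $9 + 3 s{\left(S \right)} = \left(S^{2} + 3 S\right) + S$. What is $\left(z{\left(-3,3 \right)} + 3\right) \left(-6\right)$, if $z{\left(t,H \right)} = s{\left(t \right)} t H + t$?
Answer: $-216$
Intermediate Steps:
$s{\left(S \right)} = -3 + \frac{S^{2}}{3} + \frac{4 S}{3}$ ($s{\left(S \right)} = -3 + \frac{\left(S^{2} + 3 S\right) + S}{3} = -3 + \frac{S^{2} + 4 S}{3} = -3 + \left(\frac{S^{2}}{3} + \frac{4 S}{3}\right) = -3 + \frac{S^{2}}{3} + \frac{4 S}{3}$)
$z{\left(t,H \right)} = t + H t \left(-3 + \frac{t^{2}}{3} + \frac{4 t}{3}\right)$ ($z{\left(t,H \right)} = \left(-3 + \frac{t^{2}}{3} + \frac{4 t}{3}\right) t H + t = t \left(-3 + \frac{t^{2}}{3} + \frac{4 t}{3}\right) H + t = H t \left(-3 + \frac{t^{2}}{3} + \frac{4 t}{3}\right) + t = t + H t \left(-3 + \frac{t^{2}}{3} + \frac{4 t}{3}\right)$)
$\left(z{\left(-3,3 \right)} + 3\right) \left(-6\right) = \left(\frac{1}{3} \left(-3\right) \left(3 + 3 \left(-9 + \left(-3\right)^{2} + 4 \left(-3\right)\right)\right) + 3\right) \left(-6\right) = \left(\frac{1}{3} \left(-3\right) \left(3 + 3 \left(-9 + 9 - 12\right)\right) + 3\right) \left(-6\right) = \left(\frac{1}{3} \left(-3\right) \left(3 + 3 \left(-12\right)\right) + 3\right) \left(-6\right) = \left(\frac{1}{3} \left(-3\right) \left(3 - 36\right) + 3\right) \left(-6\right) = \left(\frac{1}{3} \left(-3\right) \left(-33\right) + 3\right) \left(-6\right) = \left(33 + 3\right) \left(-6\right) = 36 \left(-6\right) = -216$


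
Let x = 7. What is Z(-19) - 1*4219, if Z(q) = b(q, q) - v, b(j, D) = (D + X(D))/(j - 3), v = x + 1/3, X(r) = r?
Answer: -139412/33 ≈ -4224.6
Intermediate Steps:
v = 22/3 (v = 7 + 1/3 = 22/3 ≈ 7.3333)
b(j, D) = 2*D/(-3 + j) (b(j, D) = (D + D)/(j - 3) = (2*D)/(-3 + j) = 2*D/(-3 + j))
Z(q) = -22/3 + 2*q/(-3 + q) (Z(q) = 2*q/(-3 + q) - 1*22/3 = 2*q/(-3 + q) - 22/3 = -22/3 + 2*q/(-3 + q))
Z(-19) - 1*4219 = 2*(33 - 8*(-19))/(3*(-3 - 19)) - 1*4219 = (2/3)*(33 + 152)/(-22) - 4219 = (2/3)*(-1/22)*185 - 4219 = -185/33 - 4219 = -139412/33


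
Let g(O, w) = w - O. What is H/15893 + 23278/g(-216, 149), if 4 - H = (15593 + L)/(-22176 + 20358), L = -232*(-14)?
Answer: 672591819017/10546118010 ≈ 63.776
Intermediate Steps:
L = 3248
H = 26113/1818 (H = 4 - (15593 + 3248)/(-22176 + 20358) = 4 - 18841/(-1818) = 4 - 18841*(-1)/1818 = 4 - 1*(-18841/1818) = 4 + 18841/1818 = 26113/1818 ≈ 14.364)
H/15893 + 23278/g(-216, 149) = (26113/1818)/15893 + 23278/(149 - 1*(-216)) = (26113/1818)*(1/15893) + 23278/(149 + 216) = 26113/28893474 + 23278/365 = 672591819017/10546118010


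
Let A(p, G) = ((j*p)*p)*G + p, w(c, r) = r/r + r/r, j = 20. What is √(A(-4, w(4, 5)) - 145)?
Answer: √491 ≈ 22.159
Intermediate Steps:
w(c, r) = 2 (w(c, r) = 1 + 1 = 2)
A(p, G) = p + 20*G*p² (A(p, G) = ((20*p)*p)*G + p = (20*p²)*G + p = 20*G*p² + p = p + 20*G*p²)
√(A(-4, w(4, 5)) - 145) = √(-4*(1 + 20*2*(-4)) - 145) = √(-4*(1 - 160) - 145) = √(-4*(-159) - 145) = √(636 - 145) = √491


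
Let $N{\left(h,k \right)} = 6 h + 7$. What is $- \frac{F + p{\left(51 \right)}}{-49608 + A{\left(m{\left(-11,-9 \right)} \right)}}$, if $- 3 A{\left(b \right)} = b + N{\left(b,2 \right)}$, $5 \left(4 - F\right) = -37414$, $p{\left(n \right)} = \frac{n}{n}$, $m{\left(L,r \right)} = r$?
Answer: $\frac{112317}{743840} \approx 0.151$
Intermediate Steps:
$N{\left(h,k \right)} = 7 + 6 h$
$p{\left(n \right)} = 1$
$F = \frac{37434}{5}$ ($F = 4 - - \frac{37414}{5} = 4 + \frac{37414}{5} = \frac{37434}{5} \approx 7486.8$)
$A{\left(b \right)} = - \frac{7}{3} - \frac{7 b}{3}$ ($A{\left(b \right)} = - \frac{b + \left(7 + 6 b\right)}{3} = - \frac{7 + 7 b}{3} = - \frac{7}{3} - \frac{7 b}{3}$)
$- \frac{F + p{\left(51 \right)}}{-49608 + A{\left(m{\left(-11,-9 \right)} \right)}} = - \frac{\frac{37434}{5} + 1}{-49608 - - \frac{56}{3}} = - \frac{37439}{5 \left(-49608 + \left(- \frac{7}{3} + 21\right)\right)} = - \frac{37439}{5 \left(-49608 + \frac{56}{3}\right)} = - \frac{37439}{5 \left(- \frac{148768}{3}\right)} = - \frac{37439 \left(-3\right)}{5 \cdot 148768} = \left(-1\right) \left(- \frac{112317}{743840}\right) = \frac{112317}{743840}$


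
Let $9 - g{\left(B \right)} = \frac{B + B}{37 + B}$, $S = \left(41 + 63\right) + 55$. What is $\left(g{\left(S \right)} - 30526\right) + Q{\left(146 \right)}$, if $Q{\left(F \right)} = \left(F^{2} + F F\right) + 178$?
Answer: $\frac{1204555}{98} \approx 12291.0$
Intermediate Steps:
$S = 159$ ($S = 104 + 55 = 159$)
$Q{\left(F \right)} = 178 + 2 F^{2}$ ($Q{\left(F \right)} = \left(F^{2} + F^{2}\right) + 178 = 2 F^{2} + 178 = 178 + 2 F^{2}$)
$g{\left(B \right)} = 9 - \frac{2 B}{37 + B}$ ($g{\left(B \right)} = 9 - \frac{B + B}{37 + B} = 9 - \frac{2 B}{37 + B}$)
$\left(g{\left(S \right)} - 30526\right) + Q{\left(146 \right)} = \left(\frac{333 + 7 \cdot 159}{37 + 159} - 30526\right) + \left(178 + 2 \cdot 146^{2}\right) = \left(\frac{333 + 1113}{196} - 30526\right) + \left(178 + 2 \cdot 21316\right) = \left(\frac{1}{196} \cdot 1446 - 30526\right) + \left(178 + 42632\right) = \left(\frac{723}{98} - 30526\right) + 42810 = - \frac{2990825}{98} + 42810 = \frac{1204555}{98}$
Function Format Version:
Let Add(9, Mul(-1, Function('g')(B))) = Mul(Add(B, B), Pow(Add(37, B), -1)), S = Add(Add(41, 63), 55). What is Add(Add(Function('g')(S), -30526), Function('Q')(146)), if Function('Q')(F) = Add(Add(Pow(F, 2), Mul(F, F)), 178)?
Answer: Rational(1204555, 98) ≈ 12291.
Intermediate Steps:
S = 159 (S = Add(104, 55) = 159)
Function('Q')(F) = Add(178, Mul(2, Pow(F, 2))) (Function('Q')(F) = Add(Add(Pow(F, 2), Pow(F, 2)), 178) = Add(Mul(2, Pow(F, 2)), 178) = Add(178, Mul(2, Pow(F, 2))))
Function('g')(B) = Add(9, Mul(-2, B, Pow(Add(37, B), -1))) (Function('g')(B) = Add(9, Mul(-1, Mul(Add(B, B), Pow(Add(37, B), -1)))) = Add(9, Mul(-1, Mul(Mul(2, B), Pow(Add(37, B), -1)))) = Add(9, Mul(-1, Mul(2, B, Pow(Add(37, B), -1)))) = Add(9, Mul(-2, B, Pow(Add(37, B), -1))))
Add(Add(Function('g')(S), -30526), Function('Q')(146)) = Add(Add(Mul(Pow(Add(37, 159), -1), Add(333, Mul(7, 159))), -30526), Add(178, Mul(2, Pow(146, 2)))) = Add(Add(Mul(Pow(196, -1), Add(333, 1113)), -30526), Add(178, Mul(2, 21316))) = Add(Add(Mul(Rational(1, 196), 1446), -30526), Add(178, 42632)) = Add(Add(Rational(723, 98), -30526), 42810) = Add(Rational(-2990825, 98), 42810) = Rational(1204555, 98)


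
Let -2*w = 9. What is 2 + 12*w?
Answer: -52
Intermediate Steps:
w = -9/2 (w = -½*9 = -9/2 ≈ -4.5000)
2 + 12*w = 2 + 12*(-9/2) = 2 - 54 = -52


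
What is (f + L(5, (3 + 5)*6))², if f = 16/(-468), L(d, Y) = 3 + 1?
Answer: 215296/13689 ≈ 15.728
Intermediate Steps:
L(d, Y) = 4
f = -4/117 (f = 16*(-1/468) = -4/117 ≈ -0.034188)
(f + L(5, (3 + 5)*6))² = (-4/117 + 4)² = (464/117)² = 215296/13689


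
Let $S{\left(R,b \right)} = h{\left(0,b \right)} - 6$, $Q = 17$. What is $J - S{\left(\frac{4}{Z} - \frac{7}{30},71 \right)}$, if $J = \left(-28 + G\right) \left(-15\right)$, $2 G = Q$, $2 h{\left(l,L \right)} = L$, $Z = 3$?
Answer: $263$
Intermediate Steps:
$h{\left(l,L \right)} = \frac{L}{2}$
$G = \frac{17}{2}$ ($G = \frac{1}{2} \cdot 17 = \frac{17}{2} \approx 8.5$)
$S{\left(R,b \right)} = -6 + \frac{b}{2}$ ($S{\left(R,b \right)} = \frac{b}{2} - 6 = -6 + \frac{b}{2}$)
$J = \frac{585}{2}$ ($J = \left(-28 + \frac{17}{2}\right) \left(-15\right) = \left(- \frac{39}{2}\right) \left(-15\right) = \frac{585}{2} \approx 292.5$)
$J - S{\left(\frac{4}{Z} - \frac{7}{30},71 \right)} = \frac{585}{2} - \left(-6 + \frac{1}{2} \cdot 71\right) = \frac{585}{2} - \left(-6 + \frac{71}{2}\right) = \frac{585}{2} - \frac{59}{2} = 263$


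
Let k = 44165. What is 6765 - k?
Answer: -37400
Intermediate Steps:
6765 - k = 6765 - 1*44165 = 6765 - 44165 = -37400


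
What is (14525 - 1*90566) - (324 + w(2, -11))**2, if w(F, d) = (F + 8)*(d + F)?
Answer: -130797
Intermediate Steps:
w(F, d) = (8 + F)*(F + d)
(14525 - 1*90566) - (324 + w(2, -11))**2 = (14525 - 1*90566) - (324 + (2**2 + 8*2 + 8*(-11) + 2*(-11)))**2 = (14525 - 90566) - (324 + (4 + 16 - 88 - 22))**2 = -76041 - (324 - 90)**2 = -76041 - 1*234**2 = -76041 - 1*54756 = -76041 - 54756 = -130797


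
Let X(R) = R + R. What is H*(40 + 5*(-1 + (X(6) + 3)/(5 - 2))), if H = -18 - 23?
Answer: -2460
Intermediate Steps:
X(R) = 2*R
H = -41
H*(40 + 5*(-1 + (X(6) + 3)/(5 - 2))) = -41*(40 + 5*(-1 + (2*6 + 3)/(5 - 2))) = -41*(40 + 5*(-1 + (12 + 3)/3)) = -41*(40 + 5*(-1 + 15*(1/3))) = -41*(40 + 5*(-1 + 5)) = -41*(40 + 5*4) = -41*(40 + 20) = -41*60 = -2460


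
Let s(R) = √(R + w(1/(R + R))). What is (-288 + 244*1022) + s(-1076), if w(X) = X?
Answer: 249080 + I*√1245767514/1076 ≈ 2.4908e+5 + 32.802*I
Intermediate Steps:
s(R) = √(R + 1/(2*R)) (s(R) = √(R + 1/(R + R)) = √(R + 1/(2*R)))
(-288 + 244*1022) + s(-1076) = (-288 + 244*1022) + √(2/(-1076) + 4*(-1076))/2 = (-288 + 249368) + √(2*(-1/1076) - 4304)/2 = 249080 + √(-1/538 - 4304)/2 = 249080 + √(-2315553/538)/2 = 249080 + (I*√1245767514/538)/2 = 249080 + I*√1245767514/1076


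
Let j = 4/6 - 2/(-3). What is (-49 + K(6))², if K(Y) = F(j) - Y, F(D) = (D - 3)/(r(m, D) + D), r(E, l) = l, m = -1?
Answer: 198025/64 ≈ 3094.1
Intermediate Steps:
j = 4/3 (j = 4*(⅙) - 2*(-⅓) = ⅔ + ⅔ = 4/3 ≈ 1.3333)
F(D) = (-3 + D)/(2*D) (F(D) = (D - 3)/(D + D) = (-3 + D)/((2*D)) = (-3 + D)*(1/(2*D)) = (-3 + D)/(2*D))
K(Y) = -5/8 - Y (K(Y) = (-3 + 4/3)/(2*(4/3)) - Y = (½)*(¾)*(-5/3) - Y = -5/8 - Y)
(-49 + K(6))² = (-49 + (-5/8 - 1*6))² = (-49 + (-5/8 - 6))² = (-49 - 53/8)² = (-445/8)² = 198025/64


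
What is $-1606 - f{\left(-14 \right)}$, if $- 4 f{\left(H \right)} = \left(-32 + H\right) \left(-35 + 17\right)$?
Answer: $-1399$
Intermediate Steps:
$f{\left(H \right)} = -144 + \frac{9 H}{2}$ ($f{\left(H \right)} = - \frac{\left(-32 + H\right) \left(-35 + 17\right)}{4} = - \frac{\left(-32 + H\right) \left(-18\right)}{4} = - \frac{576 - 18 H}{4} = -144 + \frac{9 H}{2}$)
$-1606 - f{\left(-14 \right)} = -1606 - \left(-144 + \frac{9}{2} \left(-14\right)\right) = -1606 - \left(-144 - 63\right) = -1606 - -207 = -1606 + 207 = -1399$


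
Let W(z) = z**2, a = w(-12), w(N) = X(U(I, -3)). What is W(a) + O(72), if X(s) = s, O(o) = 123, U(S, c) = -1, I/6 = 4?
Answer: 124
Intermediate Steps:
I = 24 (I = 6*4 = 24)
w(N) = -1
a = -1
W(a) + O(72) = (-1)**2 + 123 = 1 + 123 = 124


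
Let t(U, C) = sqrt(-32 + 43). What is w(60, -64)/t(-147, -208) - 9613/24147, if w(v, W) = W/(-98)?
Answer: -9613/24147 + 32*sqrt(11)/539 ≈ -0.20120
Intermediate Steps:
w(v, W) = -W/98 (w(v, W) = W*(-1/98) = -W/98)
t(U, C) = sqrt(11)
w(60, -64)/t(-147, -208) - 9613/24147 = (-1/98*(-64))/(sqrt(11)) - 9613/24147 = 32*(sqrt(11)/11)/49 - 9613*1/24147 = 32*sqrt(11)/539 - 9613/24147 = -9613/24147 + 32*sqrt(11)/539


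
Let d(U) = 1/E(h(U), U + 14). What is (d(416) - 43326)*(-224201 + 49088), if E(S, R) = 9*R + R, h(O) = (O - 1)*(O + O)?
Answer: 32623866928287/4300 ≈ 7.5869e+9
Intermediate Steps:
h(O) = 2*O*(-1 + O) (h(O) = (-1 + O)*(2*O) = 2*O*(-1 + O))
E(S, R) = 10*R
d(U) = 1/(140 + 10*U) (d(U) = 1/(10*(U + 14)) = 1/(10*(14 + U)) = 1/(140 + 10*U))
(d(416) - 43326)*(-224201 + 49088) = (1/(10*(14 + 416)) - 43326)*(-224201 + 49088) = ((⅒)/430 - 43326)*(-175113) = ((⅒)*(1/430) - 43326)*(-175113) = (1/4300 - 43326)*(-175113) = -186301799/4300*(-175113) = 32623866928287/4300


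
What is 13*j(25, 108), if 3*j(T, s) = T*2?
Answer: 650/3 ≈ 216.67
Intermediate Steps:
j(T, s) = 2*T/3 (j(T, s) = (T*2)/3 = (2*T)/3 = 2*T/3)
13*j(25, 108) = 13*((⅔)*25) = 13*(50/3) = 650/3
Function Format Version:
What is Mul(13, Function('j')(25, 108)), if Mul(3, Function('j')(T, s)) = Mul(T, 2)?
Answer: Rational(650, 3) ≈ 216.67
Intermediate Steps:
Function('j')(T, s) = Mul(Rational(2, 3), T) (Function('j')(T, s) = Mul(Rational(1, 3), Mul(T, 2)) = Mul(Rational(1, 3), Mul(2, T)) = Mul(Rational(2, 3), T))
Mul(13, Function('j')(25, 108)) = Mul(13, Mul(Rational(2, 3), 25)) = Mul(13, Rational(50, 3)) = Rational(650, 3)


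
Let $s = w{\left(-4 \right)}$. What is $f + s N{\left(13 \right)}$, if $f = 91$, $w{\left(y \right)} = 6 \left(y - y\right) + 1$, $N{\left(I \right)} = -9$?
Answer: $82$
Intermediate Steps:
$w{\left(y \right)} = 1$ ($w{\left(y \right)} = 6 \cdot 0 + 1 = 0 + 1 = 1$)
$s = 1$
$f + s N{\left(13 \right)} = 91 + 1 \left(-9\right) = 91 - 9 = 82$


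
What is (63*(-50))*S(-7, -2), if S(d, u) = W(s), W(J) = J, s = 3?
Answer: -9450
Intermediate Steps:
S(d, u) = 3
(63*(-50))*S(-7, -2) = (63*(-50))*3 = -3150*3 = -9450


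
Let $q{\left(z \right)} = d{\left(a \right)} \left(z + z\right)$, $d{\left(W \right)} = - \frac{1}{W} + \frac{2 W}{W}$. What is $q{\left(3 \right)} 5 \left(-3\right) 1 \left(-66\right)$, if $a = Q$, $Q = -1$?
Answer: $17820$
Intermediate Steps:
$a = -1$
$d{\left(W \right)} = 2 - \frac{1}{W}$ ($d{\left(W \right)} = - \frac{1}{W} + 2 = 2 - \frac{1}{W}$)
$q{\left(z \right)} = 6 z$ ($q{\left(z \right)} = \left(2 - \frac{1}{-1}\right) \left(z + z\right) = \left(2 - -1\right) 2 z = \left(2 + 1\right) 2 z = 3 \cdot 2 z = 6 z$)
$q{\left(3 \right)} 5 \left(-3\right) 1 \left(-66\right) = 6 \cdot 3 \cdot 5 \left(-3\right) 1 \left(-66\right) = 18 \left(\left(-15\right) 1\right) \left(-66\right) = 18 \left(-15\right) \left(-66\right) = \left(-270\right) \left(-66\right) = 17820$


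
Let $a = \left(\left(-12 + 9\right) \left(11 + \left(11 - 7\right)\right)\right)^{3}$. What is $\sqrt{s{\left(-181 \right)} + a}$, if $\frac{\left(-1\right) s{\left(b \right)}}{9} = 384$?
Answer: $3 i \sqrt{10509} \approx 307.54 i$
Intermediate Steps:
$s{\left(b \right)} = -3456$ ($s{\left(b \right)} = \left(-9\right) 384 = -3456$)
$a = -91125$ ($a = \left(- 3 \left(11 + 4\right)\right)^{3} = \left(\left(-3\right) 15\right)^{3} = \left(-45\right)^{3} = -91125$)
$\sqrt{s{\left(-181 \right)} + a} = \sqrt{-3456 - 91125} = \sqrt{-94581} = 3 i \sqrt{10509}$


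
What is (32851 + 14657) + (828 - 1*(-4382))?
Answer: 52718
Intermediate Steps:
(32851 + 14657) + (828 - 1*(-4382)) = 47508 + (828 + 4382) = 47508 + 5210 = 52718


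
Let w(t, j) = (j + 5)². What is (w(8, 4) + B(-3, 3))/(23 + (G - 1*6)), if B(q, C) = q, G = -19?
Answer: -39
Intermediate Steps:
w(t, j) = (5 + j)²
(w(8, 4) + B(-3, 3))/(23 + (G - 1*6)) = ((5 + 4)² - 3)/(23 + (-19 - 1*6)) = (9² - 3)/(23 + (-19 - 6)) = (81 - 3)/(23 - 25) = 78/(-2) = -½*78 = -39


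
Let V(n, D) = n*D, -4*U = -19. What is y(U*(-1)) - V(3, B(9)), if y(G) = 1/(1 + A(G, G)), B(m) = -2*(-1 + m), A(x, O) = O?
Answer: 716/15 ≈ 47.733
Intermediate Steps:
U = 19/4 (U = -¼*(-19) = 19/4 ≈ 4.7500)
B(m) = 2 - 2*m
V(n, D) = D*n
y(G) = 1/(1 + G)
y(U*(-1)) - V(3, B(9)) = 1/(1 + (19/4)*(-1)) - (2 - 2*9)*3 = 1/(1 - 19/4) - (2 - 18)*3 = 1/(-15/4) - (-16)*3 = -4/15 - 1*(-48) = -4/15 + 48 = 716/15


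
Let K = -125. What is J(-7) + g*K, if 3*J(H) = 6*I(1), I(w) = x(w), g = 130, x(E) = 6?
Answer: -16238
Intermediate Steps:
I(w) = 6
J(H) = 12 (J(H) = (6*6)/3 = (⅓)*36 = 12)
J(-7) + g*K = 12 + 130*(-125) = 12 - 16250 = -16238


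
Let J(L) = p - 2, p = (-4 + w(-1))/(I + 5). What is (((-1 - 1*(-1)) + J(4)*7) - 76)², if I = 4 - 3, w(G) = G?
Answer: 330625/36 ≈ 9184.0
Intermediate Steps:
I = 1
p = -⅚ (p = (-4 - 1)/(1 + 5) = -5/6 = -5*⅙ = -⅚ ≈ -0.83333)
J(L) = -17/6 (J(L) = -⅚ - 2 = -17/6)
(((-1 - 1*(-1)) + J(4)*7) - 76)² = (((-1 - 1*(-1)) - 17/6*7) - 76)² = (((-1 + 1) - 119/6) - 76)² = ((0 - 119/6) - 76)² = (-119/6 - 76)² = (-575/6)² = 330625/36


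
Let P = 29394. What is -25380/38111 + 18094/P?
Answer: -1226941/24352929 ≈ -0.050382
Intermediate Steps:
-25380/38111 + 18094/P = -25380/38111 + 18094/29394 = -25380*1/38111 + 18094*(1/29394) = -25380/38111 + 9047/14697 = -1226941/24352929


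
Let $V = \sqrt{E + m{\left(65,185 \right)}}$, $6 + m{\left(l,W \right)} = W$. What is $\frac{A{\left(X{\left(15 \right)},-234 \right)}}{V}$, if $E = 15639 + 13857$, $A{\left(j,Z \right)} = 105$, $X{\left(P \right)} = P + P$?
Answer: $\frac{21 \sqrt{1187}}{1187} \approx 0.60953$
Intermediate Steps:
$m{\left(l,W \right)} = -6 + W$
$X{\left(P \right)} = 2 P$
$E = 29496$
$V = 5 \sqrt{1187}$ ($V = \sqrt{29496 + \left(-6 + 185\right)} = \sqrt{29496 + 179} = \sqrt{29675} = 5 \sqrt{1187} \approx 172.26$)
$\frac{A{\left(X{\left(15 \right)},-234 \right)}}{V} = \frac{105}{5 \sqrt{1187}} = 105 \frac{\sqrt{1187}}{5935} = \frac{21 \sqrt{1187}}{1187}$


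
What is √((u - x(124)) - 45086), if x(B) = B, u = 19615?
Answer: I*√25595 ≈ 159.98*I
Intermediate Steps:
√((u - x(124)) - 45086) = √((19615 - 1*124) - 45086) = √((19615 - 124) - 45086) = √(19491 - 45086) = √(-25595) = I*√25595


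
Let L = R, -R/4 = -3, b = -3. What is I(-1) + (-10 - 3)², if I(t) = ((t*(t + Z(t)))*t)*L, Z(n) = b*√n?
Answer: 157 - 36*I ≈ 157.0 - 36.0*I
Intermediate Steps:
R = 12 (R = -4*(-3) = 12)
L = 12
Z(n) = -3*√n
I(t) = 12*t²*(t - 3*√t) (I(t) = ((t*(t - 3*√t))*t)*12 = (t²*(t - 3*√t))*12 = 12*t²*(t - 3*√t))
I(-1) + (-10 - 3)² = (-36*I + 12*(-1)³) + (-10 - 3)² = (-36*I + 12*(-1)) + (-13)² = (-36*I - 12) + 169 = (-12 - 36*I) + 169 = 157 - 36*I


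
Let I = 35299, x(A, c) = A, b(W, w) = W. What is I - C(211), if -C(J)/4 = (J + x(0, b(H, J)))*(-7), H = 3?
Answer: 29391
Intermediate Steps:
C(J) = 28*J (C(J) = -4*(J + 0)*(-7) = -4*J*(-7) = -(-28)*J = 28*J)
I - C(211) = 35299 - 28*211 = 35299 - 1*5908 = 35299 - 5908 = 29391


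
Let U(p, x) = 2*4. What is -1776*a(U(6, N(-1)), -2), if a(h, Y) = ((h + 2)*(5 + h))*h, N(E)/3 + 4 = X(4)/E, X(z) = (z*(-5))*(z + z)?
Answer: -1847040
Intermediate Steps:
X(z) = -10*z² (X(z) = (-5*z)*(2*z) = -10*z²)
N(E) = -12 - 480/E (N(E) = -12 + 3*((-10*4²)/E) = -12 + 3*((-10*16)/E) = -12 + 3*(-160/E) = -12 - 480/E)
U(p, x) = 8
a(h, Y) = h*(2 + h)*(5 + h) (a(h, Y) = ((2 + h)*(5 + h))*h = h*(2 + h)*(5 + h))
-1776*a(U(6, N(-1)), -2) = -14208*(10 + 8² + 7*8) = -14208*(10 + 64 + 56) = -14208*130 = -1776*1040 = -1847040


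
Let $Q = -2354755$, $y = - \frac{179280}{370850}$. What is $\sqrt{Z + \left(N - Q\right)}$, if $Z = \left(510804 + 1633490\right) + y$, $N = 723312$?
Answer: $\frac{\sqrt{7182297926388345}}{37085} \approx 2285.3$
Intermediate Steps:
$y = - \frac{17928}{37085}$ ($y = \left(-179280\right) \frac{1}{370850} = - \frac{17928}{37085} \approx -0.48343$)
$Z = \frac{79521125062}{37085}$ ($Z = \left(510804 + 1633490\right) - \frac{17928}{37085} = 2144294 - \frac{17928}{37085} = \frac{79521125062}{37085} \approx 2.1443 \cdot 10^{6}$)
$\sqrt{Z + \left(N - Q\right)} = \sqrt{\frac{79521125062}{37085} + \left(723312 - -2354755\right)} = \sqrt{\frac{79521125062}{37085} + \left(723312 + 2354755\right)} = \sqrt{\frac{79521125062}{37085} + 3078067} = \sqrt{\frac{193671239757}{37085}} = \frac{\sqrt{7182297926388345}}{37085}$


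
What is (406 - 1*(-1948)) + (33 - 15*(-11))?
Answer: 2552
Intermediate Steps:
(406 - 1*(-1948)) + (33 - 15*(-11)) = (406 + 1948) + (33 + 165) = 2354 + 198 = 2552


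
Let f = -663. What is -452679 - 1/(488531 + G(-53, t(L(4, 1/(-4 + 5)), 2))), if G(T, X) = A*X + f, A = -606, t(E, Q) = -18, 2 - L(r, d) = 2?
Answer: -225785420905/498776 ≈ -4.5268e+5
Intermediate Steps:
L(r, d) = 0 (L(r, d) = 2 - 1*2 = 2 - 2 = 0)
G(T, X) = -663 - 606*X (G(T, X) = -606*X - 663 = -663 - 606*X)
-452679 - 1/(488531 + G(-53, t(L(4, 1/(-4 + 5)), 2))) = -452679 - 1/(488531 + (-663 - 606*(-18))) = -452679 - 1/(488531 + (-663 + 10908)) = -452679 - 1/(488531 + 10245) = -452679 - 1/498776 = -225785420905/498776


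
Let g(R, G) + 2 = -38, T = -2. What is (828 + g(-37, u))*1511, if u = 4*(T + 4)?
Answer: 1190668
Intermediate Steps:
u = 8 (u = 4*(-2 + 4) = 4*2 = 8)
g(R, G) = -40 (g(R, G) = -2 - 38 = -40)
(828 + g(-37, u))*1511 = (828 - 40)*1511 = 788*1511 = 1190668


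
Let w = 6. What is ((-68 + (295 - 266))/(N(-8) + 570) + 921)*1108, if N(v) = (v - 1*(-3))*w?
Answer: 45917459/45 ≈ 1.0204e+6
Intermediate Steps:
N(v) = 18 + 6*v (N(v) = (v - 1*(-3))*6 = (v + 3)*6 = (3 + v)*6 = 18 + 6*v)
((-68 + (295 - 266))/(N(-8) + 570) + 921)*1108 = ((-68 + (295 - 266))/((18 + 6*(-8)) + 570) + 921)*1108 = ((-68 + 29)/((18 - 48) + 570) + 921)*1108 = (-39/(-30 + 570) + 921)*1108 = (-39/540 + 921)*1108 = (-39*1/540 + 921)*1108 = (-13/180 + 921)*1108 = (165767/180)*1108 = 45917459/45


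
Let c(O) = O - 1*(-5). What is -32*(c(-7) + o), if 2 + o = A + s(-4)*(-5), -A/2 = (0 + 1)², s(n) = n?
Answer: -448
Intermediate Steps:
c(O) = 5 + O (c(O) = O + 5 = 5 + O)
A = -2 (A = -2*(0 + 1)² = -2*1² = -2*1 = -2)
o = 16 (o = -2 + (-2 - 4*(-5)) = -2 + (-2 + 20) = -2 + 18 = 16)
-32*(c(-7) + o) = -32*((5 - 7) + 16) = -32*(-2 + 16) = -32*14 = -448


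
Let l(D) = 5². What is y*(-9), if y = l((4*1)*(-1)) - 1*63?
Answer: 342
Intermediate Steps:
l(D) = 25
y = -38 (y = 25 - 1*63 = 25 - 63 = -38)
y*(-9) = -38*(-9) = 342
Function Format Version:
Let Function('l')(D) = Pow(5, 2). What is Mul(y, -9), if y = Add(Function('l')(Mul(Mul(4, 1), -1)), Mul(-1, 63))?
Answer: 342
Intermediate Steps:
Function('l')(D) = 25
y = -38 (y = Add(25, Mul(-1, 63)) = Add(25, -63) = -38)
Mul(y, -9) = Mul(-38, -9) = 342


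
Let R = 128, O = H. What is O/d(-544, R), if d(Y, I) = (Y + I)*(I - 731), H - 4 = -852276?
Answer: -53267/15678 ≈ -3.3976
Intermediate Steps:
H = -852272 (H = 4 - 852276 = -852272)
O = -852272
d(Y, I) = (-731 + I)*(I + Y) (d(Y, I) = (I + Y)*(-731 + I) = (-731 + I)*(I + Y))
O/d(-544, R) = -852272/(128**2 - 731*128 - 731*(-544) + 128*(-544)) = -852272/(16384 - 93568 + 397664 - 69632) = -852272/250848 = -852272*1/250848 = -53267/15678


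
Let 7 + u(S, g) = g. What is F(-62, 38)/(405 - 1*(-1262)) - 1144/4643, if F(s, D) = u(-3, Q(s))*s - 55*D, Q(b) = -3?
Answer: -8732258/7739881 ≈ -1.1282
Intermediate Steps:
u(S, g) = -7 + g
F(s, D) = -55*D - 10*s (F(s, D) = (-7 - 3)*s - 55*D = -10*s - 55*D = -55*D - 10*s)
F(-62, 38)/(405 - 1*(-1262)) - 1144/4643 = (-55*38 - 10*(-62))/(405 - 1*(-1262)) - 1144/4643 = (-2090 + 620)/(405 + 1262) - 1144*1/4643 = -1470/1667 - 1144/4643 = -8732258/7739881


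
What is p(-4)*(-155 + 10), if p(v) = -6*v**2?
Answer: 13920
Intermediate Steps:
p(-4)*(-155 + 10) = (-6*(-4)**2)*(-155 + 10) = -6*16*(-145) = -96*(-145) = 13920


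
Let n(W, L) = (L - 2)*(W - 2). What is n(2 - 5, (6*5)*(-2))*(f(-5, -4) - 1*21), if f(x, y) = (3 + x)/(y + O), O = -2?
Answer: -19220/3 ≈ -6406.7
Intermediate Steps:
f(x, y) = (3 + x)/(-2 + y) (f(x, y) = (3 + x)/(y - 2) = (3 + x)/(-2 + y))
n(W, L) = (-2 + L)*(-2 + W)
n(2 - 5, (6*5)*(-2))*(f(-5, -4) - 1*21) = (4 - 2*6*5*(-2) - 2*(2 - 5) + ((6*5)*(-2))*(2 - 5))*((3 - 5)/(-2 - 4) - 1*21) = (4 - 60*(-2) - 2*(-3) + (30*(-2))*(-3))*(-2/(-6) - 21) = (4 - 2*(-60) + 6 - 60*(-3))*(-1/6*(-2) - 21) = (4 + 120 + 6 + 180)*(1/3 - 21) = 310*(-62/3) = -19220/3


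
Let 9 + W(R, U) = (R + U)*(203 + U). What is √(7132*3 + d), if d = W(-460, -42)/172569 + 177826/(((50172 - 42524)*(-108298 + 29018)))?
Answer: √228755595218793510783137437515/3269823606480 ≈ 146.27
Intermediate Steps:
W(R, U) = -9 + (203 + U)*(R + U) (W(R, U) = -9 + (R + U)*(203 + U) = -9 + (203 + U)*(R + U))
d = -24520612771817/52317177703680 (d = (-9 + (-42)² + 203*(-460) + 203*(-42) - 460*(-42))/172569 + 177826/(((50172 - 42524)*(-108298 + 29018))) = (-9 + 1764 - 93380 - 8526 + 19320)*(1/172569) + 177826/((7648*(-79280))) = -80831*1/172569 + 177826/(-606333440) = -80831/172569 + 177826*(-1/606333440) = -80831/172569 - 88913/303166720 = -24520612771817/52317177703680 ≈ -0.46869)
√(7132*3 + d) = √(7132*3 - 24520612771817/52317177703680) = √(21396 - 24520612771817/52317177703680) = √(1119353813535165463/52317177703680) = √228755595218793510783137437515/3269823606480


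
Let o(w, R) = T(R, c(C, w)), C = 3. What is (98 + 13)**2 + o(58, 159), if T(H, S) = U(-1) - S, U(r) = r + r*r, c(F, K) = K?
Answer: 12263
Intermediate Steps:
U(r) = r + r**2
T(H, S) = -S (T(H, S) = -(1 - 1) - S = -1*0 - S = 0 - S = -S)
o(w, R) = -w
(98 + 13)**2 + o(58, 159) = (98 + 13)**2 - 1*58 = 111**2 - 58 = 12321 - 58 = 12263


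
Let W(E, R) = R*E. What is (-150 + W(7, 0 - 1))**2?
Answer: 24649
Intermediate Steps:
W(E, R) = E*R
(-150 + W(7, 0 - 1))**2 = (-150 + 7*(0 - 1))**2 = (-150 + 7*(-1))**2 = (-150 - 7)**2 = (-157)**2 = 24649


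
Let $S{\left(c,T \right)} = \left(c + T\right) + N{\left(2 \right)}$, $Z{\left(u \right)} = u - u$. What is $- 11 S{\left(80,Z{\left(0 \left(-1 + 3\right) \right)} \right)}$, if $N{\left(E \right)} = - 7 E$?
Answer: $-726$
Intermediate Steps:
$Z{\left(u \right)} = 0$
$S{\left(c,T \right)} = -14 + T + c$ ($S{\left(c,T \right)} = \left(c + T\right) - 14 = \left(T + c\right) - 14 = -14 + T + c$)
$- 11 S{\left(80,Z{\left(0 \left(-1 + 3\right) \right)} \right)} = - 11 \left(-14 + 0 + 80\right) = \left(-11\right) 66 = -726$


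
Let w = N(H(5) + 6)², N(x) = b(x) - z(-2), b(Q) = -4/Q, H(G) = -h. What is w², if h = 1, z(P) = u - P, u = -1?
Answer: 6561/625 ≈ 10.498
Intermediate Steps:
z(P) = -1 - P
H(G) = -1 (H(G) = -1*1 = -1)
N(x) = -1 - 4/x (N(x) = -4/x - (-1 - 1*(-2)) = -4/x - (-1 + 2) = -4/x - 1*1 = -4/x - 1 = -1 - 4/x)
w = 81/25 (w = ((-4 - (-1 + 6))/(-1 + 6))² = ((-4 - 1*5)/5)² = ((-4 - 5)/5)² = ((⅕)*(-9))² = (-9/5)² = 81/25 ≈ 3.2400)
w² = (81/25)² = 6561/625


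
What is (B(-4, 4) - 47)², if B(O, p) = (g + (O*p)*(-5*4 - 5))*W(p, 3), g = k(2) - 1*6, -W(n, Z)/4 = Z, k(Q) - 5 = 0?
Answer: 23377225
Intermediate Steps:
k(Q) = 5 (k(Q) = 5 + 0 = 5)
W(n, Z) = -4*Z
g = -1 (g = 5 - 1*6 = 5 - 6 = -1)
B(O, p) = 12 + 300*O*p (B(O, p) = (-1 + (O*p)*(-5*4 - 5))*(-4*3) = (-1 + (O*p)*(-20 - 5))*(-12) = (-1 + (O*p)*(-25))*(-12) = (-1 - 25*O*p)*(-12) = 12 + 300*O*p)
(B(-4, 4) - 47)² = ((12 + 300*(-4)*4) - 47)² = ((12 - 4800) - 47)² = (-4788 - 47)² = (-4835)² = 23377225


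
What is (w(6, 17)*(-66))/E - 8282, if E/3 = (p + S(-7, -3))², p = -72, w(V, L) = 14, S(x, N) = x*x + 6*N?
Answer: -13922350/1681 ≈ -8282.2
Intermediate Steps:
S(x, N) = x² + 6*N
E = 5043 (E = 3*(-72 + ((-7)² + 6*(-3)))² = 3*(-72 + (49 - 18))² = 3*(-72 + 31)² = 3*(-41)² = 3*1681 = 5043)
(w(6, 17)*(-66))/E - 8282 = (14*(-66))/5043 - 8282 = -924*1/5043 - 8282 = -308/1681 - 8282 = -13922350/1681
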